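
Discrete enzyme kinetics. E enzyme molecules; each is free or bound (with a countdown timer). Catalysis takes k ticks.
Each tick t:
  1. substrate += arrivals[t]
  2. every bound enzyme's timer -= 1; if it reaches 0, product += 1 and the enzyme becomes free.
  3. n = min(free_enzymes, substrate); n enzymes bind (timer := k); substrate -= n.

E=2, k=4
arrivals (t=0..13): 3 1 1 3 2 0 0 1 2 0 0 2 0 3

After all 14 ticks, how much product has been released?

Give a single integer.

t=0: arr=3 -> substrate=1 bound=2 product=0
t=1: arr=1 -> substrate=2 bound=2 product=0
t=2: arr=1 -> substrate=3 bound=2 product=0
t=3: arr=3 -> substrate=6 bound=2 product=0
t=4: arr=2 -> substrate=6 bound=2 product=2
t=5: arr=0 -> substrate=6 bound=2 product=2
t=6: arr=0 -> substrate=6 bound=2 product=2
t=7: arr=1 -> substrate=7 bound=2 product=2
t=8: arr=2 -> substrate=7 bound=2 product=4
t=9: arr=0 -> substrate=7 bound=2 product=4
t=10: arr=0 -> substrate=7 bound=2 product=4
t=11: arr=2 -> substrate=9 bound=2 product=4
t=12: arr=0 -> substrate=7 bound=2 product=6
t=13: arr=3 -> substrate=10 bound=2 product=6

Answer: 6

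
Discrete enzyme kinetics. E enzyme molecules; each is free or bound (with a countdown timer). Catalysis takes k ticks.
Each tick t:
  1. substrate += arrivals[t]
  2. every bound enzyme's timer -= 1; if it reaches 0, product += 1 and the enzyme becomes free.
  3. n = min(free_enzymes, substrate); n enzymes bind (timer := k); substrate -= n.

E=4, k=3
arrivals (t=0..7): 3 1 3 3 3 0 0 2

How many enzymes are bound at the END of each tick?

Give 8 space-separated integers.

t=0: arr=3 -> substrate=0 bound=3 product=0
t=1: arr=1 -> substrate=0 bound=4 product=0
t=2: arr=3 -> substrate=3 bound=4 product=0
t=3: arr=3 -> substrate=3 bound=4 product=3
t=4: arr=3 -> substrate=5 bound=4 product=4
t=5: arr=0 -> substrate=5 bound=4 product=4
t=6: arr=0 -> substrate=2 bound=4 product=7
t=7: arr=2 -> substrate=3 bound=4 product=8

Answer: 3 4 4 4 4 4 4 4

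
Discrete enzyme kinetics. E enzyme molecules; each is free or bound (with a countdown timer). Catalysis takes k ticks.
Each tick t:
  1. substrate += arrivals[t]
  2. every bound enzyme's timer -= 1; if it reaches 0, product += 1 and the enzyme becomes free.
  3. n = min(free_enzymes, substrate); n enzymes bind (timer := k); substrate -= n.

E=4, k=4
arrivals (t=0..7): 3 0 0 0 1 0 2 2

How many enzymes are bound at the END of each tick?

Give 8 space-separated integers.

Answer: 3 3 3 3 1 1 3 4

Derivation:
t=0: arr=3 -> substrate=0 bound=3 product=0
t=1: arr=0 -> substrate=0 bound=3 product=0
t=2: arr=0 -> substrate=0 bound=3 product=0
t=3: arr=0 -> substrate=0 bound=3 product=0
t=4: arr=1 -> substrate=0 bound=1 product=3
t=5: arr=0 -> substrate=0 bound=1 product=3
t=6: arr=2 -> substrate=0 bound=3 product=3
t=7: arr=2 -> substrate=1 bound=4 product=3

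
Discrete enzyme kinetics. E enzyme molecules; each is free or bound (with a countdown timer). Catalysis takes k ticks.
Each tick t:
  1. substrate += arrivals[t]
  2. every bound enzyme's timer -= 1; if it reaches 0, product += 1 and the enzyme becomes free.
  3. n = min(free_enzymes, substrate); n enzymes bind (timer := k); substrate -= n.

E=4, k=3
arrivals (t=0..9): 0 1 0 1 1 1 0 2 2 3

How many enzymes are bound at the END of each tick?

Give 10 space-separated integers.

t=0: arr=0 -> substrate=0 bound=0 product=0
t=1: arr=1 -> substrate=0 bound=1 product=0
t=2: arr=0 -> substrate=0 bound=1 product=0
t=3: arr=1 -> substrate=0 bound=2 product=0
t=4: arr=1 -> substrate=0 bound=2 product=1
t=5: arr=1 -> substrate=0 bound=3 product=1
t=6: arr=0 -> substrate=0 bound=2 product=2
t=7: arr=2 -> substrate=0 bound=3 product=3
t=8: arr=2 -> substrate=0 bound=4 product=4
t=9: arr=3 -> substrate=3 bound=4 product=4

Answer: 0 1 1 2 2 3 2 3 4 4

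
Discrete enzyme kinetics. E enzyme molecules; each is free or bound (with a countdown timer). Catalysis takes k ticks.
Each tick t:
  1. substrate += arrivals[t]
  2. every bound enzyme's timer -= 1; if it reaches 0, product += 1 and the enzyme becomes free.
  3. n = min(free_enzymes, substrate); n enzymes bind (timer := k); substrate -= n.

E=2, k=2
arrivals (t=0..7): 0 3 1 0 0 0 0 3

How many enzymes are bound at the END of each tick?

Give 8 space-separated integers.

Answer: 0 2 2 2 2 0 0 2

Derivation:
t=0: arr=0 -> substrate=0 bound=0 product=0
t=1: arr=3 -> substrate=1 bound=2 product=0
t=2: arr=1 -> substrate=2 bound=2 product=0
t=3: arr=0 -> substrate=0 bound=2 product=2
t=4: arr=0 -> substrate=0 bound=2 product=2
t=5: arr=0 -> substrate=0 bound=0 product=4
t=6: arr=0 -> substrate=0 bound=0 product=4
t=7: arr=3 -> substrate=1 bound=2 product=4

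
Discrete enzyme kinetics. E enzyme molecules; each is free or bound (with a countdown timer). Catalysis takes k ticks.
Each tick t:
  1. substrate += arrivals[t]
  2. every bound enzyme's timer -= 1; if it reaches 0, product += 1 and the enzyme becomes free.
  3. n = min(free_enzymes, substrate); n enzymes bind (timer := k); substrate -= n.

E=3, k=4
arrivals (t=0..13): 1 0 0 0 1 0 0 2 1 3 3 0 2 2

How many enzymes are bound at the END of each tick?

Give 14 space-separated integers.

Answer: 1 1 1 1 1 1 1 3 3 3 3 3 3 3

Derivation:
t=0: arr=1 -> substrate=0 bound=1 product=0
t=1: arr=0 -> substrate=0 bound=1 product=0
t=2: arr=0 -> substrate=0 bound=1 product=0
t=3: arr=0 -> substrate=0 bound=1 product=0
t=4: arr=1 -> substrate=0 bound=1 product=1
t=5: arr=0 -> substrate=0 bound=1 product=1
t=6: arr=0 -> substrate=0 bound=1 product=1
t=7: arr=2 -> substrate=0 bound=3 product=1
t=8: arr=1 -> substrate=0 bound=3 product=2
t=9: arr=3 -> substrate=3 bound=3 product=2
t=10: arr=3 -> substrate=6 bound=3 product=2
t=11: arr=0 -> substrate=4 bound=3 product=4
t=12: arr=2 -> substrate=5 bound=3 product=5
t=13: arr=2 -> substrate=7 bound=3 product=5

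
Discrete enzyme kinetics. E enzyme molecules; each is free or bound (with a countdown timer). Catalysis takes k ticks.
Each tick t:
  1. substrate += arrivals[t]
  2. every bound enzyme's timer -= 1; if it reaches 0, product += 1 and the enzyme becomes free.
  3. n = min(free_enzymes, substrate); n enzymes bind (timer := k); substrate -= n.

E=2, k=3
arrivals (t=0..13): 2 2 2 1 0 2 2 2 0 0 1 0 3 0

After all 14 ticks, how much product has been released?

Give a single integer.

t=0: arr=2 -> substrate=0 bound=2 product=0
t=1: arr=2 -> substrate=2 bound=2 product=0
t=2: arr=2 -> substrate=4 bound=2 product=0
t=3: arr=1 -> substrate=3 bound=2 product=2
t=4: arr=0 -> substrate=3 bound=2 product=2
t=5: arr=2 -> substrate=5 bound=2 product=2
t=6: arr=2 -> substrate=5 bound=2 product=4
t=7: arr=2 -> substrate=7 bound=2 product=4
t=8: arr=0 -> substrate=7 bound=2 product=4
t=9: arr=0 -> substrate=5 bound=2 product=6
t=10: arr=1 -> substrate=6 bound=2 product=6
t=11: arr=0 -> substrate=6 bound=2 product=6
t=12: arr=3 -> substrate=7 bound=2 product=8
t=13: arr=0 -> substrate=7 bound=2 product=8

Answer: 8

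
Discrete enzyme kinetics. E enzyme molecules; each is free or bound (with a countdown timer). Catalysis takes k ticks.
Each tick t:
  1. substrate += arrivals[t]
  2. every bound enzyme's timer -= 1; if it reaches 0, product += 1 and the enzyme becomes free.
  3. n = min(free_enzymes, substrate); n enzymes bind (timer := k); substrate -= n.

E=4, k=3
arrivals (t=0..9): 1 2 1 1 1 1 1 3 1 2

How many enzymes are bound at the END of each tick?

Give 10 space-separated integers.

Answer: 1 3 4 4 3 3 3 4 4 4

Derivation:
t=0: arr=1 -> substrate=0 bound=1 product=0
t=1: arr=2 -> substrate=0 bound=3 product=0
t=2: arr=1 -> substrate=0 bound=4 product=0
t=3: arr=1 -> substrate=0 bound=4 product=1
t=4: arr=1 -> substrate=0 bound=3 product=3
t=5: arr=1 -> substrate=0 bound=3 product=4
t=6: arr=1 -> substrate=0 bound=3 product=5
t=7: arr=3 -> substrate=1 bound=4 product=6
t=8: arr=1 -> substrate=1 bound=4 product=7
t=9: arr=2 -> substrate=2 bound=4 product=8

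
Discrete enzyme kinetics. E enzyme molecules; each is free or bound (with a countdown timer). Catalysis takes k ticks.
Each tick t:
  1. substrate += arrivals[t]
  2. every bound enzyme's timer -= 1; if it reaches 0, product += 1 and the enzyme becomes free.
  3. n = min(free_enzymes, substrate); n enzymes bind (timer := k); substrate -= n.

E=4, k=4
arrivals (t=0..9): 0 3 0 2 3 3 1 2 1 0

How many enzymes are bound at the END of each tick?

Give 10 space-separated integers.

Answer: 0 3 3 4 4 4 4 4 4 4

Derivation:
t=0: arr=0 -> substrate=0 bound=0 product=0
t=1: arr=3 -> substrate=0 bound=3 product=0
t=2: arr=0 -> substrate=0 bound=3 product=0
t=3: arr=2 -> substrate=1 bound=4 product=0
t=4: arr=3 -> substrate=4 bound=4 product=0
t=5: arr=3 -> substrate=4 bound=4 product=3
t=6: arr=1 -> substrate=5 bound=4 product=3
t=7: arr=2 -> substrate=6 bound=4 product=4
t=8: arr=1 -> substrate=7 bound=4 product=4
t=9: arr=0 -> substrate=4 bound=4 product=7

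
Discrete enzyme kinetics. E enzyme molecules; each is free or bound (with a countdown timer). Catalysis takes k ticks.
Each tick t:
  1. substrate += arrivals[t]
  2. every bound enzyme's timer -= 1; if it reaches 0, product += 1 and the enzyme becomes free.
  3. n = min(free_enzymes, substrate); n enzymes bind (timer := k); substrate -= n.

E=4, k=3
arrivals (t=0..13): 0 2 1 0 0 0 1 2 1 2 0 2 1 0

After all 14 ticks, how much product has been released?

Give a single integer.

t=0: arr=0 -> substrate=0 bound=0 product=0
t=1: arr=2 -> substrate=0 bound=2 product=0
t=2: arr=1 -> substrate=0 bound=3 product=0
t=3: arr=0 -> substrate=0 bound=3 product=0
t=4: arr=0 -> substrate=0 bound=1 product=2
t=5: arr=0 -> substrate=0 bound=0 product=3
t=6: arr=1 -> substrate=0 bound=1 product=3
t=7: arr=2 -> substrate=0 bound=3 product=3
t=8: arr=1 -> substrate=0 bound=4 product=3
t=9: arr=2 -> substrate=1 bound=4 product=4
t=10: arr=0 -> substrate=0 bound=3 product=6
t=11: arr=2 -> substrate=0 bound=4 product=7
t=12: arr=1 -> substrate=0 bound=4 product=8
t=13: arr=0 -> substrate=0 bound=3 product=9

Answer: 9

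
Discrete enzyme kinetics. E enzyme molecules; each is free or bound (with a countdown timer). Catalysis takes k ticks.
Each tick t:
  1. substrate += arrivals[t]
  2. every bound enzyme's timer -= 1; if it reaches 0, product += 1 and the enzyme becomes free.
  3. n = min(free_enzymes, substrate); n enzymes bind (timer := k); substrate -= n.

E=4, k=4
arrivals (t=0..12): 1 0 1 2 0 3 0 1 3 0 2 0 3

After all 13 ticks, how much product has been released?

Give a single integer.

Answer: 8

Derivation:
t=0: arr=1 -> substrate=0 bound=1 product=0
t=1: arr=0 -> substrate=0 bound=1 product=0
t=2: arr=1 -> substrate=0 bound=2 product=0
t=3: arr=2 -> substrate=0 bound=4 product=0
t=4: arr=0 -> substrate=0 bound=3 product=1
t=5: arr=3 -> substrate=2 bound=4 product=1
t=6: arr=0 -> substrate=1 bound=4 product=2
t=7: arr=1 -> substrate=0 bound=4 product=4
t=8: arr=3 -> substrate=3 bound=4 product=4
t=9: arr=0 -> substrate=2 bound=4 product=5
t=10: arr=2 -> substrate=3 bound=4 product=6
t=11: arr=0 -> substrate=1 bound=4 product=8
t=12: arr=3 -> substrate=4 bound=4 product=8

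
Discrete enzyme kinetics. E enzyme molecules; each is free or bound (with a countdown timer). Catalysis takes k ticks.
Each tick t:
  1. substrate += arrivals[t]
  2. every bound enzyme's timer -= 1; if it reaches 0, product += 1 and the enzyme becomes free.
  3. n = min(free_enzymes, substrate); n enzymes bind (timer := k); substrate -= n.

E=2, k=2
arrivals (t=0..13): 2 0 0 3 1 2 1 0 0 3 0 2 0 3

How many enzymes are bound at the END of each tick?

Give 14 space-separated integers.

t=0: arr=2 -> substrate=0 bound=2 product=0
t=1: arr=0 -> substrate=0 bound=2 product=0
t=2: arr=0 -> substrate=0 bound=0 product=2
t=3: arr=3 -> substrate=1 bound=2 product=2
t=4: arr=1 -> substrate=2 bound=2 product=2
t=5: arr=2 -> substrate=2 bound=2 product=4
t=6: arr=1 -> substrate=3 bound=2 product=4
t=7: arr=0 -> substrate=1 bound=2 product=6
t=8: arr=0 -> substrate=1 bound=2 product=6
t=9: arr=3 -> substrate=2 bound=2 product=8
t=10: arr=0 -> substrate=2 bound=2 product=8
t=11: arr=2 -> substrate=2 bound=2 product=10
t=12: arr=0 -> substrate=2 bound=2 product=10
t=13: arr=3 -> substrate=3 bound=2 product=12

Answer: 2 2 0 2 2 2 2 2 2 2 2 2 2 2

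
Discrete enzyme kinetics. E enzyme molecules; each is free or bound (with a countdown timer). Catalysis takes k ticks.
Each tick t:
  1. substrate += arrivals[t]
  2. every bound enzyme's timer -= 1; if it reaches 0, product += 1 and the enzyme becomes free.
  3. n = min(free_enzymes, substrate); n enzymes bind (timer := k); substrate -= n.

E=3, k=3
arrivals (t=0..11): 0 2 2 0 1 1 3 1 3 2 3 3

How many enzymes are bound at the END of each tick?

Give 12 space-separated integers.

Answer: 0 2 3 3 3 3 3 3 3 3 3 3

Derivation:
t=0: arr=0 -> substrate=0 bound=0 product=0
t=1: arr=2 -> substrate=0 bound=2 product=0
t=2: arr=2 -> substrate=1 bound=3 product=0
t=3: arr=0 -> substrate=1 bound=3 product=0
t=4: arr=1 -> substrate=0 bound=3 product=2
t=5: arr=1 -> substrate=0 bound=3 product=3
t=6: arr=3 -> substrate=3 bound=3 product=3
t=7: arr=1 -> substrate=2 bound=3 product=5
t=8: arr=3 -> substrate=4 bound=3 product=6
t=9: arr=2 -> substrate=6 bound=3 product=6
t=10: arr=3 -> substrate=7 bound=3 product=8
t=11: arr=3 -> substrate=9 bound=3 product=9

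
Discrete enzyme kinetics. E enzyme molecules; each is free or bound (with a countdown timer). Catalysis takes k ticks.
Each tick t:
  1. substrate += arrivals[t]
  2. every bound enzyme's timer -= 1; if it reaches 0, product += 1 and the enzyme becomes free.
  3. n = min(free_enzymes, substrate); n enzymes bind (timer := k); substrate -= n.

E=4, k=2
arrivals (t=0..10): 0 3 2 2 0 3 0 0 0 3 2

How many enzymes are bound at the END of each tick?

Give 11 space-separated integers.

t=0: arr=0 -> substrate=0 bound=0 product=0
t=1: arr=3 -> substrate=0 bound=3 product=0
t=2: arr=2 -> substrate=1 bound=4 product=0
t=3: arr=2 -> substrate=0 bound=4 product=3
t=4: arr=0 -> substrate=0 bound=3 product=4
t=5: arr=3 -> substrate=0 bound=3 product=7
t=6: arr=0 -> substrate=0 bound=3 product=7
t=7: arr=0 -> substrate=0 bound=0 product=10
t=8: arr=0 -> substrate=0 bound=0 product=10
t=9: arr=3 -> substrate=0 bound=3 product=10
t=10: arr=2 -> substrate=1 bound=4 product=10

Answer: 0 3 4 4 3 3 3 0 0 3 4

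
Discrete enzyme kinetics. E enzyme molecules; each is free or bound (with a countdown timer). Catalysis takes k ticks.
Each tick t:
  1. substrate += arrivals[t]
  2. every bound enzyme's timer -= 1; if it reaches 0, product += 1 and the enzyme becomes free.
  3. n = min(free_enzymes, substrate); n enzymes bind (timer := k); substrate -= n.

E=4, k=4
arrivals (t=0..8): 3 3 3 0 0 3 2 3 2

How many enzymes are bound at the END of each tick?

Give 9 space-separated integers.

Answer: 3 4 4 4 4 4 4 4 4

Derivation:
t=0: arr=3 -> substrate=0 bound=3 product=0
t=1: arr=3 -> substrate=2 bound=4 product=0
t=2: arr=3 -> substrate=5 bound=4 product=0
t=3: arr=0 -> substrate=5 bound=4 product=0
t=4: arr=0 -> substrate=2 bound=4 product=3
t=5: arr=3 -> substrate=4 bound=4 product=4
t=6: arr=2 -> substrate=6 bound=4 product=4
t=7: arr=3 -> substrate=9 bound=4 product=4
t=8: arr=2 -> substrate=8 bound=4 product=7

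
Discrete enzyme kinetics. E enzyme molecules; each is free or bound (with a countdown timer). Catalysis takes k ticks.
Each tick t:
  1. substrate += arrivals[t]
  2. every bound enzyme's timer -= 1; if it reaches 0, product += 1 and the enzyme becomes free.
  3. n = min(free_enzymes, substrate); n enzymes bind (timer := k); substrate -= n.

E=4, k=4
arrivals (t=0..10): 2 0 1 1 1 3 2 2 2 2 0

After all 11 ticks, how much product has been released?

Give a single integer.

t=0: arr=2 -> substrate=0 bound=2 product=0
t=1: arr=0 -> substrate=0 bound=2 product=0
t=2: arr=1 -> substrate=0 bound=3 product=0
t=3: arr=1 -> substrate=0 bound=4 product=0
t=4: arr=1 -> substrate=0 bound=3 product=2
t=5: arr=3 -> substrate=2 bound=4 product=2
t=6: arr=2 -> substrate=3 bound=4 product=3
t=7: arr=2 -> substrate=4 bound=4 product=4
t=8: arr=2 -> substrate=5 bound=4 product=5
t=9: arr=2 -> substrate=6 bound=4 product=6
t=10: arr=0 -> substrate=5 bound=4 product=7

Answer: 7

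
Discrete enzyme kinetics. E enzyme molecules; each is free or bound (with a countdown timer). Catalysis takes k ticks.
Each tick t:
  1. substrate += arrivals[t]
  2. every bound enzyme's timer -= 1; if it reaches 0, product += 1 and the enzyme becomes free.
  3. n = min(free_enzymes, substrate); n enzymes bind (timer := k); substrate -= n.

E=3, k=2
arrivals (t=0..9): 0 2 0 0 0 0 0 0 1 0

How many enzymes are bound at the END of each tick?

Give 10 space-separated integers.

t=0: arr=0 -> substrate=0 bound=0 product=0
t=1: arr=2 -> substrate=0 bound=2 product=0
t=2: arr=0 -> substrate=0 bound=2 product=0
t=3: arr=0 -> substrate=0 bound=0 product=2
t=4: arr=0 -> substrate=0 bound=0 product=2
t=5: arr=0 -> substrate=0 bound=0 product=2
t=6: arr=0 -> substrate=0 bound=0 product=2
t=7: arr=0 -> substrate=0 bound=0 product=2
t=8: arr=1 -> substrate=0 bound=1 product=2
t=9: arr=0 -> substrate=0 bound=1 product=2

Answer: 0 2 2 0 0 0 0 0 1 1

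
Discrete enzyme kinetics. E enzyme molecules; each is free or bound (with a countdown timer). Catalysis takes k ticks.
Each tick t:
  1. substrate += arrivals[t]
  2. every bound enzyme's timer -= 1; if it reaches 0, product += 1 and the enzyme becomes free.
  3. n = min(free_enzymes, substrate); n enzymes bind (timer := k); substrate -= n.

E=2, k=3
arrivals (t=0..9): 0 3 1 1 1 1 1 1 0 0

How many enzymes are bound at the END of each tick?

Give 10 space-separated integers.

Answer: 0 2 2 2 2 2 2 2 2 2

Derivation:
t=0: arr=0 -> substrate=0 bound=0 product=0
t=1: arr=3 -> substrate=1 bound=2 product=0
t=2: arr=1 -> substrate=2 bound=2 product=0
t=3: arr=1 -> substrate=3 bound=2 product=0
t=4: arr=1 -> substrate=2 bound=2 product=2
t=5: arr=1 -> substrate=3 bound=2 product=2
t=6: arr=1 -> substrate=4 bound=2 product=2
t=7: arr=1 -> substrate=3 bound=2 product=4
t=8: arr=0 -> substrate=3 bound=2 product=4
t=9: arr=0 -> substrate=3 bound=2 product=4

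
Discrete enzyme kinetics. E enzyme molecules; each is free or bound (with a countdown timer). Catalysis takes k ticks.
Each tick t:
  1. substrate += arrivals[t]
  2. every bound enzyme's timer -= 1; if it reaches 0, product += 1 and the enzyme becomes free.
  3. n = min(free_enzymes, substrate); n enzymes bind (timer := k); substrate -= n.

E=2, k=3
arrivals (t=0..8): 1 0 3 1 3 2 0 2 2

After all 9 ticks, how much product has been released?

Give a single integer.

t=0: arr=1 -> substrate=0 bound=1 product=0
t=1: arr=0 -> substrate=0 bound=1 product=0
t=2: arr=3 -> substrate=2 bound=2 product=0
t=3: arr=1 -> substrate=2 bound=2 product=1
t=4: arr=3 -> substrate=5 bound=2 product=1
t=5: arr=2 -> substrate=6 bound=2 product=2
t=6: arr=0 -> substrate=5 bound=2 product=3
t=7: arr=2 -> substrate=7 bound=2 product=3
t=8: arr=2 -> substrate=8 bound=2 product=4

Answer: 4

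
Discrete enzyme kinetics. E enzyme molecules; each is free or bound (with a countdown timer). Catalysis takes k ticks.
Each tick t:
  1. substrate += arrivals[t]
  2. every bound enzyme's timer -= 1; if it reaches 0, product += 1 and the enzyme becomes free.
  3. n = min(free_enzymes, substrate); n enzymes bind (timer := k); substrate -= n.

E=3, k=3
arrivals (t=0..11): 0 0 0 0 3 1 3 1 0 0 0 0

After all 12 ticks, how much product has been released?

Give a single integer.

Answer: 6

Derivation:
t=0: arr=0 -> substrate=0 bound=0 product=0
t=1: arr=0 -> substrate=0 bound=0 product=0
t=2: arr=0 -> substrate=0 bound=0 product=0
t=3: arr=0 -> substrate=0 bound=0 product=0
t=4: arr=3 -> substrate=0 bound=3 product=0
t=5: arr=1 -> substrate=1 bound=3 product=0
t=6: arr=3 -> substrate=4 bound=3 product=0
t=7: arr=1 -> substrate=2 bound=3 product=3
t=8: arr=0 -> substrate=2 bound=3 product=3
t=9: arr=0 -> substrate=2 bound=3 product=3
t=10: arr=0 -> substrate=0 bound=2 product=6
t=11: arr=0 -> substrate=0 bound=2 product=6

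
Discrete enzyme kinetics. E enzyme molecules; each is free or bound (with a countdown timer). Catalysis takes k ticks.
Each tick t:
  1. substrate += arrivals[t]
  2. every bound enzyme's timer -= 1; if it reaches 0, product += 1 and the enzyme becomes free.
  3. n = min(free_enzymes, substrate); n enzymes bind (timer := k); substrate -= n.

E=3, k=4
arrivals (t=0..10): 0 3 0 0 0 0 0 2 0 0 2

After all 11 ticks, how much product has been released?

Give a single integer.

t=0: arr=0 -> substrate=0 bound=0 product=0
t=1: arr=3 -> substrate=0 bound=3 product=0
t=2: arr=0 -> substrate=0 bound=3 product=0
t=3: arr=0 -> substrate=0 bound=3 product=0
t=4: arr=0 -> substrate=0 bound=3 product=0
t=5: arr=0 -> substrate=0 bound=0 product=3
t=6: arr=0 -> substrate=0 bound=0 product=3
t=7: arr=2 -> substrate=0 bound=2 product=3
t=8: arr=0 -> substrate=0 bound=2 product=3
t=9: arr=0 -> substrate=0 bound=2 product=3
t=10: arr=2 -> substrate=1 bound=3 product=3

Answer: 3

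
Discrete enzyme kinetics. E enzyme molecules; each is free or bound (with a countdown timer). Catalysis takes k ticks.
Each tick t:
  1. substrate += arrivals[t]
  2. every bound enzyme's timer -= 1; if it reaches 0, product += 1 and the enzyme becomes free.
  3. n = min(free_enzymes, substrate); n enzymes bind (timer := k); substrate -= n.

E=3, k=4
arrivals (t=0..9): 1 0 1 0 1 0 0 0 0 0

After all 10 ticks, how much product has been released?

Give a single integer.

t=0: arr=1 -> substrate=0 bound=1 product=0
t=1: arr=0 -> substrate=0 bound=1 product=0
t=2: arr=1 -> substrate=0 bound=2 product=0
t=3: arr=0 -> substrate=0 bound=2 product=0
t=4: arr=1 -> substrate=0 bound=2 product=1
t=5: arr=0 -> substrate=0 bound=2 product=1
t=6: arr=0 -> substrate=0 bound=1 product=2
t=7: arr=0 -> substrate=0 bound=1 product=2
t=8: arr=0 -> substrate=0 bound=0 product=3
t=9: arr=0 -> substrate=0 bound=0 product=3

Answer: 3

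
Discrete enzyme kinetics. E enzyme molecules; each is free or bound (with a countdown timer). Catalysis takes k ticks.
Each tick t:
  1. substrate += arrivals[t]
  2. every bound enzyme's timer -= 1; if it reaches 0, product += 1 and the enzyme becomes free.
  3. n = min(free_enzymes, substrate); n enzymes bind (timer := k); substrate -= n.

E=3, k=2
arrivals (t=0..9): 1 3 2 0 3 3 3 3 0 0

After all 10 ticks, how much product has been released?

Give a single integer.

Answer: 12

Derivation:
t=0: arr=1 -> substrate=0 bound=1 product=0
t=1: arr=3 -> substrate=1 bound=3 product=0
t=2: arr=2 -> substrate=2 bound=3 product=1
t=3: arr=0 -> substrate=0 bound=3 product=3
t=4: arr=3 -> substrate=2 bound=3 product=4
t=5: arr=3 -> substrate=3 bound=3 product=6
t=6: arr=3 -> substrate=5 bound=3 product=7
t=7: arr=3 -> substrate=6 bound=3 product=9
t=8: arr=0 -> substrate=5 bound=3 product=10
t=9: arr=0 -> substrate=3 bound=3 product=12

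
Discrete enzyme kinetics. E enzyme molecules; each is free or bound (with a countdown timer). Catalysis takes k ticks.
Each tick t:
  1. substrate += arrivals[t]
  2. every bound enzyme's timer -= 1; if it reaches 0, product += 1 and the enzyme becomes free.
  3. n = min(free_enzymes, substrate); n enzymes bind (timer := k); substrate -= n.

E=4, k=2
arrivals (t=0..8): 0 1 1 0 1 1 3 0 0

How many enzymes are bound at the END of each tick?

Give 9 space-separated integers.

t=0: arr=0 -> substrate=0 bound=0 product=0
t=1: arr=1 -> substrate=0 bound=1 product=0
t=2: arr=1 -> substrate=0 bound=2 product=0
t=3: arr=0 -> substrate=0 bound=1 product=1
t=4: arr=1 -> substrate=0 bound=1 product=2
t=5: arr=1 -> substrate=0 bound=2 product=2
t=6: arr=3 -> substrate=0 bound=4 product=3
t=7: arr=0 -> substrate=0 bound=3 product=4
t=8: arr=0 -> substrate=0 bound=0 product=7

Answer: 0 1 2 1 1 2 4 3 0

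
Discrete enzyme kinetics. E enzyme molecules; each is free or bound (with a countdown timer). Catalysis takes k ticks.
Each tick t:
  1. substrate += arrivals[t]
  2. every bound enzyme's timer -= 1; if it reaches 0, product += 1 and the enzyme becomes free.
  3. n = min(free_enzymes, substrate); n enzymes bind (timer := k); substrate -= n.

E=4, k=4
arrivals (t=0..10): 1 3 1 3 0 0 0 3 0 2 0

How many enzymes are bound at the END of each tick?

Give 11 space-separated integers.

t=0: arr=1 -> substrate=0 bound=1 product=0
t=1: arr=3 -> substrate=0 bound=4 product=0
t=2: arr=1 -> substrate=1 bound=4 product=0
t=3: arr=3 -> substrate=4 bound=4 product=0
t=4: arr=0 -> substrate=3 bound=4 product=1
t=5: arr=0 -> substrate=0 bound=4 product=4
t=6: arr=0 -> substrate=0 bound=4 product=4
t=7: arr=3 -> substrate=3 bound=4 product=4
t=8: arr=0 -> substrate=2 bound=4 product=5
t=9: arr=2 -> substrate=1 bound=4 product=8
t=10: arr=0 -> substrate=1 bound=4 product=8

Answer: 1 4 4 4 4 4 4 4 4 4 4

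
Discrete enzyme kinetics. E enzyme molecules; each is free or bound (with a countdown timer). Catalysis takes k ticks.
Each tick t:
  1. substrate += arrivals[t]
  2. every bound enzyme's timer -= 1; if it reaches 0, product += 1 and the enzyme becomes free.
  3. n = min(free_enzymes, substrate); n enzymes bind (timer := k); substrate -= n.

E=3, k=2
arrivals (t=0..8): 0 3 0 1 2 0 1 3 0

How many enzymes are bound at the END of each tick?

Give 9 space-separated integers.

t=0: arr=0 -> substrate=0 bound=0 product=0
t=1: arr=3 -> substrate=0 bound=3 product=0
t=2: arr=0 -> substrate=0 bound=3 product=0
t=3: arr=1 -> substrate=0 bound=1 product=3
t=4: arr=2 -> substrate=0 bound=3 product=3
t=5: arr=0 -> substrate=0 bound=2 product=4
t=6: arr=1 -> substrate=0 bound=1 product=6
t=7: arr=3 -> substrate=1 bound=3 product=6
t=8: arr=0 -> substrate=0 bound=3 product=7

Answer: 0 3 3 1 3 2 1 3 3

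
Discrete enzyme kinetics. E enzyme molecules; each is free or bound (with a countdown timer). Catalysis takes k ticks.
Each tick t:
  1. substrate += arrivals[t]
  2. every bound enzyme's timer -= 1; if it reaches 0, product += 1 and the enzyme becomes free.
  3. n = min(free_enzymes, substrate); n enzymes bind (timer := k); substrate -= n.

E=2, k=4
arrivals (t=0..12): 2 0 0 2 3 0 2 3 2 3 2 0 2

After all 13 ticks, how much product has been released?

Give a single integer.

Answer: 6

Derivation:
t=0: arr=2 -> substrate=0 bound=2 product=0
t=1: arr=0 -> substrate=0 bound=2 product=0
t=2: arr=0 -> substrate=0 bound=2 product=0
t=3: arr=2 -> substrate=2 bound=2 product=0
t=4: arr=3 -> substrate=3 bound=2 product=2
t=5: arr=0 -> substrate=3 bound=2 product=2
t=6: arr=2 -> substrate=5 bound=2 product=2
t=7: arr=3 -> substrate=8 bound=2 product=2
t=8: arr=2 -> substrate=8 bound=2 product=4
t=9: arr=3 -> substrate=11 bound=2 product=4
t=10: arr=2 -> substrate=13 bound=2 product=4
t=11: arr=0 -> substrate=13 bound=2 product=4
t=12: arr=2 -> substrate=13 bound=2 product=6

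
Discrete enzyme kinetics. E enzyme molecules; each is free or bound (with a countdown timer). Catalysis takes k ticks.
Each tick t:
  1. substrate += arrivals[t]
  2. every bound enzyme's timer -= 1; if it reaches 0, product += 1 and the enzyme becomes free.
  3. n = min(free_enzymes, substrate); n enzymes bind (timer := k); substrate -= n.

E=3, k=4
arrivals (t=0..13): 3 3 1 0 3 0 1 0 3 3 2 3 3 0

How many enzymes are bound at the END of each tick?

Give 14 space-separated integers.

Answer: 3 3 3 3 3 3 3 3 3 3 3 3 3 3

Derivation:
t=0: arr=3 -> substrate=0 bound=3 product=0
t=1: arr=3 -> substrate=3 bound=3 product=0
t=2: arr=1 -> substrate=4 bound=3 product=0
t=3: arr=0 -> substrate=4 bound=3 product=0
t=4: arr=3 -> substrate=4 bound=3 product=3
t=5: arr=0 -> substrate=4 bound=3 product=3
t=6: arr=1 -> substrate=5 bound=3 product=3
t=7: arr=0 -> substrate=5 bound=3 product=3
t=8: arr=3 -> substrate=5 bound=3 product=6
t=9: arr=3 -> substrate=8 bound=3 product=6
t=10: arr=2 -> substrate=10 bound=3 product=6
t=11: arr=3 -> substrate=13 bound=3 product=6
t=12: arr=3 -> substrate=13 bound=3 product=9
t=13: arr=0 -> substrate=13 bound=3 product=9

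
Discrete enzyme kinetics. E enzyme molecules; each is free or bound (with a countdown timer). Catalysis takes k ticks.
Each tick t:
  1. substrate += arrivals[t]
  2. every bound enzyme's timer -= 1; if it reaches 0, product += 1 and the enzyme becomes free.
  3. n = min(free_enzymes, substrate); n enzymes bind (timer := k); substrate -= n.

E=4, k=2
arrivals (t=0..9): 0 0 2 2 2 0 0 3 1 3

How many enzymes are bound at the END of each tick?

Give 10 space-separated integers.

t=0: arr=0 -> substrate=0 bound=0 product=0
t=1: arr=0 -> substrate=0 bound=0 product=0
t=2: arr=2 -> substrate=0 bound=2 product=0
t=3: arr=2 -> substrate=0 bound=4 product=0
t=4: arr=2 -> substrate=0 bound=4 product=2
t=5: arr=0 -> substrate=0 bound=2 product=4
t=6: arr=0 -> substrate=0 bound=0 product=6
t=7: arr=3 -> substrate=0 bound=3 product=6
t=8: arr=1 -> substrate=0 bound=4 product=6
t=9: arr=3 -> substrate=0 bound=4 product=9

Answer: 0 0 2 4 4 2 0 3 4 4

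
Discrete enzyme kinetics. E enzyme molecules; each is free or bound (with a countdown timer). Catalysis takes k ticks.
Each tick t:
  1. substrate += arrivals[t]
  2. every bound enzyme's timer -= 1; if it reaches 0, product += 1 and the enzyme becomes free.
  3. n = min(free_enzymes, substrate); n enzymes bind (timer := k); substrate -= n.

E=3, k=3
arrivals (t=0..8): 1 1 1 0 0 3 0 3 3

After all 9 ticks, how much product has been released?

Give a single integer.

Answer: 6

Derivation:
t=0: arr=1 -> substrate=0 bound=1 product=0
t=1: arr=1 -> substrate=0 bound=2 product=0
t=2: arr=1 -> substrate=0 bound=3 product=0
t=3: arr=0 -> substrate=0 bound=2 product=1
t=4: arr=0 -> substrate=0 bound=1 product=2
t=5: arr=3 -> substrate=0 bound=3 product=3
t=6: arr=0 -> substrate=0 bound=3 product=3
t=7: arr=3 -> substrate=3 bound=3 product=3
t=8: arr=3 -> substrate=3 bound=3 product=6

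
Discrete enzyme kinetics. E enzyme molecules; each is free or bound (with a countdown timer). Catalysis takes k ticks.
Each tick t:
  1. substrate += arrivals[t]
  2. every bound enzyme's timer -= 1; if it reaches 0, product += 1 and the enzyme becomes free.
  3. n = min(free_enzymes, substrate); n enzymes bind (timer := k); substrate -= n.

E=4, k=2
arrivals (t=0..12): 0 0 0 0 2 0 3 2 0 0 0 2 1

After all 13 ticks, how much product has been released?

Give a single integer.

Answer: 7

Derivation:
t=0: arr=0 -> substrate=0 bound=0 product=0
t=1: arr=0 -> substrate=0 bound=0 product=0
t=2: arr=0 -> substrate=0 bound=0 product=0
t=3: arr=0 -> substrate=0 bound=0 product=0
t=4: arr=2 -> substrate=0 bound=2 product=0
t=5: arr=0 -> substrate=0 bound=2 product=0
t=6: arr=3 -> substrate=0 bound=3 product=2
t=7: arr=2 -> substrate=1 bound=4 product=2
t=8: arr=0 -> substrate=0 bound=2 product=5
t=9: arr=0 -> substrate=0 bound=1 product=6
t=10: arr=0 -> substrate=0 bound=0 product=7
t=11: arr=2 -> substrate=0 bound=2 product=7
t=12: arr=1 -> substrate=0 bound=3 product=7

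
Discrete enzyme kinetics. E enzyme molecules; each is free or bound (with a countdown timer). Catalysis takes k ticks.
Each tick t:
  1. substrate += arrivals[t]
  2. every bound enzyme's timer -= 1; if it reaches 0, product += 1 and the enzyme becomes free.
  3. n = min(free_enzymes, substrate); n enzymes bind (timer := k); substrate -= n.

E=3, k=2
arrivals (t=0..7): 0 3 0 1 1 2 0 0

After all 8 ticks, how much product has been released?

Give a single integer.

t=0: arr=0 -> substrate=0 bound=0 product=0
t=1: arr=3 -> substrate=0 bound=3 product=0
t=2: arr=0 -> substrate=0 bound=3 product=0
t=3: arr=1 -> substrate=0 bound=1 product=3
t=4: arr=1 -> substrate=0 bound=2 product=3
t=5: arr=2 -> substrate=0 bound=3 product=4
t=6: arr=0 -> substrate=0 bound=2 product=5
t=7: arr=0 -> substrate=0 bound=0 product=7

Answer: 7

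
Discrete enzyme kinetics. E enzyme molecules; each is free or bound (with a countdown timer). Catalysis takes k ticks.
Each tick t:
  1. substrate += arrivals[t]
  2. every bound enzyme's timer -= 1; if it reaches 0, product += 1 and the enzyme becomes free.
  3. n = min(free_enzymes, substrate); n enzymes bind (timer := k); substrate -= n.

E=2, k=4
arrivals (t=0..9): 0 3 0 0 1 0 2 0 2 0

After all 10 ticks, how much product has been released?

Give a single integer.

Answer: 4

Derivation:
t=0: arr=0 -> substrate=0 bound=0 product=0
t=1: arr=3 -> substrate=1 bound=2 product=0
t=2: arr=0 -> substrate=1 bound=2 product=0
t=3: arr=0 -> substrate=1 bound=2 product=0
t=4: arr=1 -> substrate=2 bound=2 product=0
t=5: arr=0 -> substrate=0 bound=2 product=2
t=6: arr=2 -> substrate=2 bound=2 product=2
t=7: arr=0 -> substrate=2 bound=2 product=2
t=8: arr=2 -> substrate=4 bound=2 product=2
t=9: arr=0 -> substrate=2 bound=2 product=4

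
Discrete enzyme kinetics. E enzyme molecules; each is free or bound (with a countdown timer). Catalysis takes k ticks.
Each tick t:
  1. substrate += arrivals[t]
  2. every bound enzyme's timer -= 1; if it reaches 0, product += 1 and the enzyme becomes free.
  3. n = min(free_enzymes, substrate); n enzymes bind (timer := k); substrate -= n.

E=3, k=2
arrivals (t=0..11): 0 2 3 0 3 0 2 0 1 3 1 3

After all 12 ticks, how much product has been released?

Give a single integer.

Answer: 13

Derivation:
t=0: arr=0 -> substrate=0 bound=0 product=0
t=1: arr=2 -> substrate=0 bound=2 product=0
t=2: arr=3 -> substrate=2 bound=3 product=0
t=3: arr=0 -> substrate=0 bound=3 product=2
t=4: arr=3 -> substrate=2 bound=3 product=3
t=5: arr=0 -> substrate=0 bound=3 product=5
t=6: arr=2 -> substrate=1 bound=3 product=6
t=7: arr=0 -> substrate=0 bound=2 product=8
t=8: arr=1 -> substrate=0 bound=2 product=9
t=9: arr=3 -> substrate=1 bound=3 product=10
t=10: arr=1 -> substrate=1 bound=3 product=11
t=11: arr=3 -> substrate=2 bound=3 product=13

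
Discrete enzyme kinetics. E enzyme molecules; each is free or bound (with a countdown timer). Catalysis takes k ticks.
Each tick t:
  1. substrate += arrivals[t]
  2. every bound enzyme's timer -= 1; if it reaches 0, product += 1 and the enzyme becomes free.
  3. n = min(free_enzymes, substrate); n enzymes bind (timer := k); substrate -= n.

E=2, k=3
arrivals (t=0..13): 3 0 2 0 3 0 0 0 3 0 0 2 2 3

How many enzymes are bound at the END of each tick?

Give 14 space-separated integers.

Answer: 2 2 2 2 2 2 2 2 2 2 2 2 2 2

Derivation:
t=0: arr=3 -> substrate=1 bound=2 product=0
t=1: arr=0 -> substrate=1 bound=2 product=0
t=2: arr=2 -> substrate=3 bound=2 product=0
t=3: arr=0 -> substrate=1 bound=2 product=2
t=4: arr=3 -> substrate=4 bound=2 product=2
t=5: arr=0 -> substrate=4 bound=2 product=2
t=6: arr=0 -> substrate=2 bound=2 product=4
t=7: arr=0 -> substrate=2 bound=2 product=4
t=8: arr=3 -> substrate=5 bound=2 product=4
t=9: arr=0 -> substrate=3 bound=2 product=6
t=10: arr=0 -> substrate=3 bound=2 product=6
t=11: arr=2 -> substrate=5 bound=2 product=6
t=12: arr=2 -> substrate=5 bound=2 product=8
t=13: arr=3 -> substrate=8 bound=2 product=8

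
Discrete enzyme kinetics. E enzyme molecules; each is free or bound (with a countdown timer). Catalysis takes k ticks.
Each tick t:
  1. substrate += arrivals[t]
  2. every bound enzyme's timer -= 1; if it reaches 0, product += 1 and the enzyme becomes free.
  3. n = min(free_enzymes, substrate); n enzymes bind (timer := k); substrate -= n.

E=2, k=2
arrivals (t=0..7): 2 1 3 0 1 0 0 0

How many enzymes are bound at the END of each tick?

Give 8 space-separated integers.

t=0: arr=2 -> substrate=0 bound=2 product=0
t=1: arr=1 -> substrate=1 bound=2 product=0
t=2: arr=3 -> substrate=2 bound=2 product=2
t=3: arr=0 -> substrate=2 bound=2 product=2
t=4: arr=1 -> substrate=1 bound=2 product=4
t=5: arr=0 -> substrate=1 bound=2 product=4
t=6: arr=0 -> substrate=0 bound=1 product=6
t=7: arr=0 -> substrate=0 bound=1 product=6

Answer: 2 2 2 2 2 2 1 1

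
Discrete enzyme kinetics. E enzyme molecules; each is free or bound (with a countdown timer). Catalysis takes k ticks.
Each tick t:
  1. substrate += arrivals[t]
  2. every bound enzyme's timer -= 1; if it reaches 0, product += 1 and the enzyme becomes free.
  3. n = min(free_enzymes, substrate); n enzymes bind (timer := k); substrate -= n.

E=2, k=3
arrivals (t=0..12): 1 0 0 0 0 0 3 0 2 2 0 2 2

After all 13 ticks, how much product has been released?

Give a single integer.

Answer: 5

Derivation:
t=0: arr=1 -> substrate=0 bound=1 product=0
t=1: arr=0 -> substrate=0 bound=1 product=0
t=2: arr=0 -> substrate=0 bound=1 product=0
t=3: arr=0 -> substrate=0 bound=0 product=1
t=4: arr=0 -> substrate=0 bound=0 product=1
t=5: arr=0 -> substrate=0 bound=0 product=1
t=6: arr=3 -> substrate=1 bound=2 product=1
t=7: arr=0 -> substrate=1 bound=2 product=1
t=8: arr=2 -> substrate=3 bound=2 product=1
t=9: arr=2 -> substrate=3 bound=2 product=3
t=10: arr=0 -> substrate=3 bound=2 product=3
t=11: arr=2 -> substrate=5 bound=2 product=3
t=12: arr=2 -> substrate=5 bound=2 product=5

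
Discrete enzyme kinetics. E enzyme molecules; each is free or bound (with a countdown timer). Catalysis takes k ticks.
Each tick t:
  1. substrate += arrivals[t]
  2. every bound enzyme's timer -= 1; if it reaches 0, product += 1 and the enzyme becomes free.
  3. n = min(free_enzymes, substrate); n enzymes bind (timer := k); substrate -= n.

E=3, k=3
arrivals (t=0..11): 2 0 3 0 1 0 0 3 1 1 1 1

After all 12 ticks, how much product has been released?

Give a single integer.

Answer: 9

Derivation:
t=0: arr=2 -> substrate=0 bound=2 product=0
t=1: arr=0 -> substrate=0 bound=2 product=0
t=2: arr=3 -> substrate=2 bound=3 product=0
t=3: arr=0 -> substrate=0 bound=3 product=2
t=4: arr=1 -> substrate=1 bound=3 product=2
t=5: arr=0 -> substrate=0 bound=3 product=3
t=6: arr=0 -> substrate=0 bound=1 product=5
t=7: arr=3 -> substrate=1 bound=3 product=5
t=8: arr=1 -> substrate=1 bound=3 product=6
t=9: arr=1 -> substrate=2 bound=3 product=6
t=10: arr=1 -> substrate=1 bound=3 product=8
t=11: arr=1 -> substrate=1 bound=3 product=9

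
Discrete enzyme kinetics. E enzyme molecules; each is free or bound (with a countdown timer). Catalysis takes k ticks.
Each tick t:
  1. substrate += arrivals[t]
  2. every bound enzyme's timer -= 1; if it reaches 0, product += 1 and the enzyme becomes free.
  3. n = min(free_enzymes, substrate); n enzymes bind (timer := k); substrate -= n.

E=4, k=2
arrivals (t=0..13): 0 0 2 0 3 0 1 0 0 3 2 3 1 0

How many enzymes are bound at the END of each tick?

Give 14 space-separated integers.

t=0: arr=0 -> substrate=0 bound=0 product=0
t=1: arr=0 -> substrate=0 bound=0 product=0
t=2: arr=2 -> substrate=0 bound=2 product=0
t=3: arr=0 -> substrate=0 bound=2 product=0
t=4: arr=3 -> substrate=0 bound=3 product=2
t=5: arr=0 -> substrate=0 bound=3 product=2
t=6: arr=1 -> substrate=0 bound=1 product=5
t=7: arr=0 -> substrate=0 bound=1 product=5
t=8: arr=0 -> substrate=0 bound=0 product=6
t=9: arr=3 -> substrate=0 bound=3 product=6
t=10: arr=2 -> substrate=1 bound=4 product=6
t=11: arr=3 -> substrate=1 bound=4 product=9
t=12: arr=1 -> substrate=1 bound=4 product=10
t=13: arr=0 -> substrate=0 bound=2 product=13

Answer: 0 0 2 2 3 3 1 1 0 3 4 4 4 2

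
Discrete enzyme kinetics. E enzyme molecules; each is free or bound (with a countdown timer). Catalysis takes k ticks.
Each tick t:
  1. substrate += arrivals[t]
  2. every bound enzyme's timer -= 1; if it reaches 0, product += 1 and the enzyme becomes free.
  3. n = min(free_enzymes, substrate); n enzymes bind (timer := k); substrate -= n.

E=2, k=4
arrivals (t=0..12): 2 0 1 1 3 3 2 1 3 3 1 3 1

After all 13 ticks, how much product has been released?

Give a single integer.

Answer: 6

Derivation:
t=0: arr=2 -> substrate=0 bound=2 product=0
t=1: arr=0 -> substrate=0 bound=2 product=0
t=2: arr=1 -> substrate=1 bound=2 product=0
t=3: arr=1 -> substrate=2 bound=2 product=0
t=4: arr=3 -> substrate=3 bound=2 product=2
t=5: arr=3 -> substrate=6 bound=2 product=2
t=6: arr=2 -> substrate=8 bound=2 product=2
t=7: arr=1 -> substrate=9 bound=2 product=2
t=8: arr=3 -> substrate=10 bound=2 product=4
t=9: arr=3 -> substrate=13 bound=2 product=4
t=10: arr=1 -> substrate=14 bound=2 product=4
t=11: arr=3 -> substrate=17 bound=2 product=4
t=12: arr=1 -> substrate=16 bound=2 product=6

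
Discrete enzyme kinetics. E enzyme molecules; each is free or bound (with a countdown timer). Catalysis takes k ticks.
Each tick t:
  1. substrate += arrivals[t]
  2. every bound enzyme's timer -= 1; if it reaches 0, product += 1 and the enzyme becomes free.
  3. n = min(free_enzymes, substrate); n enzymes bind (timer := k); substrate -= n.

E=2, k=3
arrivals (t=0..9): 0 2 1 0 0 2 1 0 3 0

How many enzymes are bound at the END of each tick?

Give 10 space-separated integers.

Answer: 0 2 2 2 1 2 2 2 2 2

Derivation:
t=0: arr=0 -> substrate=0 bound=0 product=0
t=1: arr=2 -> substrate=0 bound=2 product=0
t=2: arr=1 -> substrate=1 bound=2 product=0
t=3: arr=0 -> substrate=1 bound=2 product=0
t=4: arr=0 -> substrate=0 bound=1 product=2
t=5: arr=2 -> substrate=1 bound=2 product=2
t=6: arr=1 -> substrate=2 bound=2 product=2
t=7: arr=0 -> substrate=1 bound=2 product=3
t=8: arr=3 -> substrate=3 bound=2 product=4
t=9: arr=0 -> substrate=3 bound=2 product=4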